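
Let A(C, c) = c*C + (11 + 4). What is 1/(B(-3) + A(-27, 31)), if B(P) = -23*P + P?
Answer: -1/756 ≈ -0.0013228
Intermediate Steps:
B(P) = -22*P
A(C, c) = 15 + C*c (A(C, c) = C*c + 15 = 15 + C*c)
1/(B(-3) + A(-27, 31)) = 1/(-22*(-3) + (15 - 27*31)) = 1/(66 + (15 - 837)) = 1/(66 - 822) = 1/(-756) = -1/756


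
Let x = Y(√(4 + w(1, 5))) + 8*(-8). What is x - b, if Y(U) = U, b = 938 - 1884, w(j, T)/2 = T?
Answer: 882 + √14 ≈ 885.74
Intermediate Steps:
w(j, T) = 2*T
b = -946
x = -64 + √14 (x = √(4 + 2*5) + 8*(-8) = √(4 + 10) - 64 = √14 - 64 = -64 + √14 ≈ -60.258)
x - b = (-64 + √14) - 1*(-946) = (-64 + √14) + 946 = 882 + √14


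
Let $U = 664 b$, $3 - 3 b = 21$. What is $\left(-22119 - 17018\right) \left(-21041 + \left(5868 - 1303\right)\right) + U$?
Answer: $644817228$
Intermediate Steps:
$b = -6$ ($b = 1 - 7 = -6$)
$U = -3984$ ($U = 664 \left(-6\right) = -3984$)
$\left(-22119 - 17018\right) \left(-21041 + \left(5868 - 1303\right)\right) + U = \left(-22119 - 17018\right) \left(-21041 + \left(5868 - 1303\right)\right) - 3984 = - 39137 \left(-21041 + \left(5868 - 1303\right)\right) - 3984 = - 39137 \left(-21041 + 4565\right) - 3984 = \left(-39137\right) \left(-16476\right) - 3984 = 644821212 - 3984 = 644817228$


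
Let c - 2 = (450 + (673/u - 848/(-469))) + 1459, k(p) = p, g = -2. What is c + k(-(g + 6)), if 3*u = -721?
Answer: 13153360/6901 ≈ 1906.0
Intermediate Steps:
u = -721/3 (u = (1/3)*(-721) = -721/3 ≈ -240.33)
c = 13180964/6901 (c = 2 + ((450 + (673/(-721/3) - 848/(-469))) + 1459) = 2 + ((450 + (673*(-3/721) - 848*(-1/469))) + 1459) = 2 + ((450 + (-2019/721 + 848/469)) + 1459) = 2 + ((450 - 6847/6901) + 1459) = 2 + (3098603/6901 + 1459) = 2 + 13167162/6901 = 13180964/6901 ≈ 1910.0)
c + k(-(g + 6)) = 13180964/6901 - (-2 + 6) = 13180964/6901 - 1*4 = 13180964/6901 - 4 = 13153360/6901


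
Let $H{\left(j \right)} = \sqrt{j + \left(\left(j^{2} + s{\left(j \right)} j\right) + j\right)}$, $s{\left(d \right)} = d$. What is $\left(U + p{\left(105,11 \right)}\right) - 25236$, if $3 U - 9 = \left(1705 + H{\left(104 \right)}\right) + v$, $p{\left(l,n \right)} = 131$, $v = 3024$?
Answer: $- \frac{70577}{3} + \frac{4 \sqrt{1365}}{3} \approx -23476.0$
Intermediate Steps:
$H{\left(j \right)} = \sqrt{2 j + 2 j^{2}}$ ($H{\left(j \right)} = \sqrt{j + \left(\left(j^{2} + j j\right) + j\right)} = \sqrt{j + \left(\left(j^{2} + j^{2}\right) + j\right)} = \sqrt{j + \left(2 j^{2} + j\right)} = \sqrt{j + \left(j + 2 j^{2}\right)} = \sqrt{2 j + 2 j^{2}}$)
$U = \frac{4738}{3} + \frac{4 \sqrt{1365}}{3}$ ($U = 3 + \frac{\left(1705 + \sqrt{2} \sqrt{104 \left(1 + 104\right)}\right) + 3024}{3} = 3 + \frac{\left(1705 + \sqrt{2} \sqrt{104 \cdot 105}\right) + 3024}{3} = 3 + \frac{\left(1705 + \sqrt{2} \sqrt{10920}\right) + 3024}{3} = 3 + \frac{\left(1705 + \sqrt{2} \cdot 2 \sqrt{2730}\right) + 3024}{3} = 3 + \frac{\left(1705 + 4 \sqrt{1365}\right) + 3024}{3} = 3 + \frac{4729 + 4 \sqrt{1365}}{3} = 3 + \left(\frac{4729}{3} + \frac{4 \sqrt{1365}}{3}\right) = \frac{4738}{3} + \frac{4 \sqrt{1365}}{3} \approx 1628.6$)
$\left(U + p{\left(105,11 \right)}\right) - 25236 = \left(\left(\frac{4738}{3} + \frac{4 \sqrt{1365}}{3}\right) + 131\right) - 25236 = \left(\frac{5131}{3} + \frac{4 \sqrt{1365}}{3}\right) - 25236 = - \frac{70577}{3} + \frac{4 \sqrt{1365}}{3}$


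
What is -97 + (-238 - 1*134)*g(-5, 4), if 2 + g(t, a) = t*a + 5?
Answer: 6227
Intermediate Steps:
g(t, a) = 3 + a*t (g(t, a) = -2 + (t*a + 5) = -2 + (a*t + 5) = -2 + (5 + a*t) = 3 + a*t)
-97 + (-238 - 1*134)*g(-5, 4) = -97 + (-238 - 1*134)*(3 + 4*(-5)) = -97 + (-238 - 134)*(3 - 20) = -97 - 372*(-17) = -97 + 6324 = 6227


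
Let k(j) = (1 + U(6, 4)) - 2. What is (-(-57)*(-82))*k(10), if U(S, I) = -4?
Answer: 23370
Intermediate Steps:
k(j) = -5 (k(j) = (1 - 4) - 2 = -3 - 2 = -5)
(-(-57)*(-82))*k(10) = -(-57)*(-82)*(-5) = -57*82*(-5) = -4674*(-5) = 23370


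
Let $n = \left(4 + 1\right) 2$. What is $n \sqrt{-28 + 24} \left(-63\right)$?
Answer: $- 1260 i \approx - 1260.0 i$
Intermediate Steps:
$n = 10$ ($n = 5 \cdot 2 = 10$)
$n \sqrt{-28 + 24} \left(-63\right) = 10 \sqrt{-28 + 24} \left(-63\right) = 10 \sqrt{-4} \left(-63\right) = 10 \cdot 2 i \left(-63\right) = 20 i \left(-63\right) = - 1260 i$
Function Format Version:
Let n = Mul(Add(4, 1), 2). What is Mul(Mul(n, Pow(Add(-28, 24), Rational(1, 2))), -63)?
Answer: Mul(-1260, I) ≈ Mul(-1260.0, I)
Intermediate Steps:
n = 10 (n = Mul(5, 2) = 10)
Mul(Mul(n, Pow(Add(-28, 24), Rational(1, 2))), -63) = Mul(Mul(10, Pow(Add(-28, 24), Rational(1, 2))), -63) = Mul(Mul(10, Pow(-4, Rational(1, 2))), -63) = Mul(Mul(10, Mul(2, I)), -63) = Mul(Mul(20, I), -63) = Mul(-1260, I)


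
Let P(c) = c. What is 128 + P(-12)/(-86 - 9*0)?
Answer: 5510/43 ≈ 128.14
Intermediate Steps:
128 + P(-12)/(-86 - 9*0) = 128 - 12/(-86 - 9*0) = 128 - 12/(-86 + 0) = 128 - 12/(-86) = 128 - 1/86*(-12) = 128 + 6/43 = 5510/43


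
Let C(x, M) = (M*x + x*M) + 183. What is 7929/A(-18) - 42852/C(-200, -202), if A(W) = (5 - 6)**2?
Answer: 642071355/80983 ≈ 7928.5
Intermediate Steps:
A(W) = 1 (A(W) = (-1)**2 = 1)
C(x, M) = 183 + 2*M*x (C(x, M) = (M*x + M*x) + 183 = 2*M*x + 183 = 183 + 2*M*x)
7929/A(-18) - 42852/C(-200, -202) = 7929/1 - 42852/(183 + 2*(-202)*(-200)) = 7929*1 - 42852/(183 + 80800) = 7929 - 42852/80983 = 642071355/80983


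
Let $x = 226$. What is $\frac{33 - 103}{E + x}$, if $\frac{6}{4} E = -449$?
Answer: $\frac{21}{22} \approx 0.95455$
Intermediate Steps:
$E = - \frac{898}{3}$ ($E = \frac{2}{3} \left(-449\right) = - \frac{898}{3} \approx -299.33$)
$\frac{33 - 103}{E + x} = \frac{33 - 103}{- \frac{898}{3} + 226} = - \frac{70}{- \frac{220}{3}} = \left(-70\right) \left(- \frac{3}{220}\right) = \frac{21}{22}$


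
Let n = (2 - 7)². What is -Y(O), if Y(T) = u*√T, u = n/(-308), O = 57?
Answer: 25*√57/308 ≈ 0.61281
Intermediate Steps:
n = 25 (n = (-5)² = 25)
u = -25/308 (u = 25/(-308) = 25*(-1/308) = -25/308 ≈ -0.081169)
Y(T) = -25*√T/308
-Y(O) = -(-25)*√57/308 = 25*√57/308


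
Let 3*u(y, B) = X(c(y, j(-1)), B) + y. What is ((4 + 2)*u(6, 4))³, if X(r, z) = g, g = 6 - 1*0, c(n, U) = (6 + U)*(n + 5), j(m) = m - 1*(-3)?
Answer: 13824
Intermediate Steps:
j(m) = 3 + m (j(m) = m + 3 = 3 + m)
c(n, U) = (5 + n)*(6 + U) (c(n, U) = (6 + U)*(5 + n) = (5 + n)*(6 + U))
g = 6 (g = 6 + 0 = 6)
X(r, z) = 6
u(y, B) = 2 + y/3 (u(y, B) = (6 + y)/3 = 2 + y/3)
((4 + 2)*u(6, 4))³ = ((4 + 2)*(2 + (⅓)*6))³ = (6*(2 + 2))³ = (6*4)³ = 24³ = 13824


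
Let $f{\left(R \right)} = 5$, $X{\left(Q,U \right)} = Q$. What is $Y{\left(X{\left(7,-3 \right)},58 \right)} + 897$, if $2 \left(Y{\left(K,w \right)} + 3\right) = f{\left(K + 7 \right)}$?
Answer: $\frac{1793}{2} \approx 896.5$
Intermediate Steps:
$Y{\left(K,w \right)} = - \frac{1}{2}$ ($Y{\left(K,w \right)} = -3 + \frac{1}{2} \cdot 5 = -3 + \frac{5}{2} = - \frac{1}{2}$)
$Y{\left(X{\left(7,-3 \right)},58 \right)} + 897 = - \frac{1}{2} + 897 = \frac{1793}{2}$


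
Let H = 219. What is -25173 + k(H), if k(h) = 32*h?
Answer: -18165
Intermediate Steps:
-25173 + k(H) = -25173 + 32*219 = -25173 + 7008 = -18165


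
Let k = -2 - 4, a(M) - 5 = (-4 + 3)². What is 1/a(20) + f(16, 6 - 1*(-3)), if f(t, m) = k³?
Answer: -1295/6 ≈ -215.83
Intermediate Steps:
a(M) = 6 (a(M) = 5 + (-4 + 3)² = 5 + (-1)² = 5 + 1 = 6)
k = -6
f(t, m) = -216 (f(t, m) = (-6)³ = -216)
1/a(20) + f(16, 6 - 1*(-3)) = 1/6 - 216 = ⅙ - 216 = -1295/6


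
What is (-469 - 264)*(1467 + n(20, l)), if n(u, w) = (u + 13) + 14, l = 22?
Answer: -1109762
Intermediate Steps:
n(u, w) = 27 + u (n(u, w) = (13 + u) + 14 = 27 + u)
(-469 - 264)*(1467 + n(20, l)) = (-469 - 264)*(1467 + (27 + 20)) = -733*(1467 + 47) = -733*1514 = -1109762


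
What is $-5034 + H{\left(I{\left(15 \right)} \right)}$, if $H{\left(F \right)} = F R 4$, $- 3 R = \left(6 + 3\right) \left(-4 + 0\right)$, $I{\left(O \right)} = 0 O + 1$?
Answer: $-4986$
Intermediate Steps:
$I{\left(O \right)} = 1$ ($I{\left(O \right)} = 0 + 1 = 1$)
$R = 12$ ($R = - \frac{\left(6 + 3\right) \left(-4 + 0\right)}{3} = - \frac{9 \left(-4\right)}{3} = \left(- \frac{1}{3}\right) \left(-36\right) = 12$)
$H{\left(F \right)} = 48 F$ ($H{\left(F \right)} = F 12 \cdot 4 = 12 F 4 = 48 F$)
$-5034 + H{\left(I{\left(15 \right)} \right)} = -5034 + 48 \cdot 1 = -5034 + 48 = -4986$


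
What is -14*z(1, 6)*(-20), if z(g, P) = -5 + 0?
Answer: -1400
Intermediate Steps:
z(g, P) = -5
-14*z(1, 6)*(-20) = -14*(-5)*(-20) = 70*(-20) = -1400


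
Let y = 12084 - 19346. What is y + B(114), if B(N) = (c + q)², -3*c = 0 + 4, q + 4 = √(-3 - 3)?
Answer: -65156/9 - 32*I*√6/3 ≈ -7239.6 - 26.128*I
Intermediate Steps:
y = -7262
q = -4 + I*√6 (q = -4 + √(-3 - 3) = -4 + √(-6) = -4 + I*√6 ≈ -4.0 + 2.4495*I)
c = -4/3 (c = -(0 + 4)/3 = -⅓*4 = -4/3 ≈ -1.3333)
B(N) = (-16/3 + I*√6)² (B(N) = (-4/3 + (-4 + I*√6))² = (-16/3 + I*√6)²)
y + B(114) = -7262 + (202/9 - 32*I*√6/3) = -65156/9 - 32*I*√6/3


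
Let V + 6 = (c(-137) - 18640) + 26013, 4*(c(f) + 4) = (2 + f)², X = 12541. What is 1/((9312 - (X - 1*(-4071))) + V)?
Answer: 4/18477 ≈ 0.00021649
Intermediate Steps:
c(f) = -4 + (2 + f)²/4
V = 47677/4 (V = -6 + (((-4 + (2 - 137)²/4) - 18640) + 26013) = -6 + (((-4 + (¼)*(-135)²) - 18640) + 26013) = -6 + (((-4 + (¼)*18225) - 18640) + 26013) = -6 + (((-4 + 18225/4) - 18640) + 26013) = -6 + ((18209/4 - 18640) + 26013) = -6 + (-56351/4 + 26013) = -6 + 47701/4 = 47677/4 ≈ 11919.)
1/((9312 - (X - 1*(-4071))) + V) = 1/((9312 - (12541 - 1*(-4071))) + 47677/4) = 1/((9312 - (12541 + 4071)) + 47677/4) = 1/((9312 - 1*16612) + 47677/4) = 1/((9312 - 16612) + 47677/4) = 1/(-7300 + 47677/4) = 1/(18477/4) = 4/18477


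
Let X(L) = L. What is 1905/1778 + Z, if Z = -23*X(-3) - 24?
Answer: 645/14 ≈ 46.071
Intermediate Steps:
Z = 45 (Z = -23*(-3) - 24 = 69 - 24 = 45)
1905/1778 + Z = 1905/1778 + 45 = 1905*(1/1778) + 45 = 15/14 + 45 = 645/14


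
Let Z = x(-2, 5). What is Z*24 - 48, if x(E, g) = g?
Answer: 72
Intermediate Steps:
Z = 5
Z*24 - 48 = 5*24 - 48 = 120 - 48 = 72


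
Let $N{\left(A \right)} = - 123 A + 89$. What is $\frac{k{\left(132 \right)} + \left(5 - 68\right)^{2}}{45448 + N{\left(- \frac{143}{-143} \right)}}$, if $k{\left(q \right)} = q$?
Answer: $\frac{1367}{15138} \approx 0.090303$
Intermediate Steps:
$N{\left(A \right)} = 89 - 123 A$
$\frac{k{\left(132 \right)} + \left(5 - 68\right)^{2}}{45448 + N{\left(- \frac{143}{-143} \right)}} = \frac{132 + \left(5 - 68\right)^{2}}{45448 + \left(89 - 123 \left(- \frac{143}{-143}\right)\right)} = \frac{132 + \left(-63\right)^{2}}{45448 + \left(89 - 123 \left(\left(-143\right) \left(- \frac{1}{143}\right)\right)\right)} = \frac{132 + 3969}{45448 + \left(89 - 123\right)} = \frac{4101}{45448 + \left(89 - 123\right)} = \frac{4101}{45448 - 34} = \frac{4101}{45414} = 4101 \cdot \frac{1}{45414} = \frac{1367}{15138}$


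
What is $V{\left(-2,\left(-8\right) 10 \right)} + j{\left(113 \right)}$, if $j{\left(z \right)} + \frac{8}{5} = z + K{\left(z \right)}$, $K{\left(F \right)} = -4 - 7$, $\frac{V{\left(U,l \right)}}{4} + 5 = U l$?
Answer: $\frac{3602}{5} \approx 720.4$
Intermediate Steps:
$V{\left(U,l \right)} = -20 + 4 U l$
$K{\left(F \right)} = -11$
$j{\left(z \right)} = - \frac{63}{5} + z$ ($j{\left(z \right)} = - \frac{8}{5} + \left(z - 11\right) = - \frac{8}{5} + \left(-11 + z\right) = - \frac{63}{5} + z$)
$V{\left(-2,\left(-8\right) 10 \right)} + j{\left(113 \right)} = \left(-20 + 4 \left(-2\right) \left(\left(-8\right) 10\right)\right) + \left(- \frac{63}{5} + 113\right) = \left(-20 + 4 \left(-2\right) \left(-80\right)\right) + \frac{502}{5} = \left(-20 + 640\right) + \frac{502}{5} = 620 + \frac{502}{5} = \frac{3602}{5}$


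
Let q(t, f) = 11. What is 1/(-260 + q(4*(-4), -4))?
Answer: -1/249 ≈ -0.0040161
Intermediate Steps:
1/(-260 + q(4*(-4), -4)) = 1/(-260 + 11) = 1/(-249) = -1/249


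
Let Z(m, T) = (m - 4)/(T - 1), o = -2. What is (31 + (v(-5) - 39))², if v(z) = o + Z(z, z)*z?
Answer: 1225/4 ≈ 306.25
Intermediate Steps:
Z(m, T) = (-4 + m)/(-1 + T)
v(z) = -2 + z*(-4 + z)/(-1 + z) (v(z) = -2 + ((-4 + z)/(-1 + z))*z = -2 + z*(-4 + z)/(-1 + z))
(31 + (v(-5) - 39))² = (31 + ((2 + (-5)² - 6*(-5))/(-1 - 5) - 39))² = (31 + ((2 + 25 + 30)/(-6) - 39))² = (31 + (-⅙*57 - 39))² = (31 + (-19/2 - 39))² = (31 - 97/2)² = (-35/2)² = 1225/4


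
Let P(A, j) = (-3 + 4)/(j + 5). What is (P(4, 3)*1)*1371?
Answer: 1371/8 ≈ 171.38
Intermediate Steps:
P(A, j) = 1/(5 + j)
(P(4, 3)*1)*1371 = (1/(5 + 3))*1371 = (1/8)*1371 = ((⅛)*1)*1371 = (⅛)*1371 = 1371/8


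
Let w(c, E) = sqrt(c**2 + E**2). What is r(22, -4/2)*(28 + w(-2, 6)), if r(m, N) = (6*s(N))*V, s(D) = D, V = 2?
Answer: -672 - 48*sqrt(10) ≈ -823.79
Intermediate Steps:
r(m, N) = 12*N (r(m, N) = (6*N)*2 = 12*N)
w(c, E) = sqrt(E**2 + c**2)
r(22, -4/2)*(28 + w(-2, 6)) = (12*(-4/2))*(28 + sqrt(6**2 + (-2)**2)) = (12*(-4*1/2))*(28 + sqrt(36 + 4)) = (12*(-2))*(28 + sqrt(40)) = -24*(28 + 2*sqrt(10)) = -672 - 48*sqrt(10)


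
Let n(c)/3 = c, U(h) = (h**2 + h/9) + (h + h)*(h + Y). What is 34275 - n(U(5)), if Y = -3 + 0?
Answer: 102415/3 ≈ 34138.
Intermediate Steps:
Y = -3
U(h) = h**2 + h/9 + 2*h*(-3 + h) (U(h) = (h**2 + h/9) + (h + h)*(h - 3) = (h**2 + h/9) + (2*h)*(-3 + h) = (h**2 + h/9) + 2*h*(-3 + h) = h**2 + h/9 + 2*h*(-3 + h))
n(c) = 3*c
34275 - n(U(5)) = 34275 - 3*(1/9)*5*(-53 + 27*5) = 34275 - 3*(1/9)*5*(-53 + 135) = 34275 - 3*(1/9)*5*82 = 34275 - 3*410/9 = 34275 - 1*410/3 = 34275 - 410/3 = 102415/3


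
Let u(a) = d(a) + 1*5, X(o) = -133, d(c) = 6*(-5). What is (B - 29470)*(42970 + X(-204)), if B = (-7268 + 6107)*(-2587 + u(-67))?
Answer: 128642166894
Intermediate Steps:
d(c) = -30
u(a) = -25 (u(a) = -30 + 1*5 = -30 + 5 = -25)
B = 3032532 (B = (-7268 + 6107)*(-2587 - 25) = -1161*(-2612) = 3032532)
(B - 29470)*(42970 + X(-204)) = (3032532 - 29470)*(42970 - 133) = 3003062*42837 = 128642166894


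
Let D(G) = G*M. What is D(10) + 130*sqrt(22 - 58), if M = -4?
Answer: -40 + 780*I ≈ -40.0 + 780.0*I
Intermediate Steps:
D(G) = -4*G (D(G) = G*(-4) = -4*G)
D(10) + 130*sqrt(22 - 58) = -4*10 + 130*sqrt(22 - 58) = -40 + 130*sqrt(-36) = -40 + 130*(6*I) = -40 + 780*I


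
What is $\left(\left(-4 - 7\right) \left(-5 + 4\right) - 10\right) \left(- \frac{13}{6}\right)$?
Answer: $- \frac{13}{6} \approx -2.1667$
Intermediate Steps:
$\left(\left(-4 - 7\right) \left(-5 + 4\right) - 10\right) \left(- \frac{13}{6}\right) = \left(\left(-11\right) \left(-1\right) - 10\right) \left(\left(-13\right) \frac{1}{6}\right) = \left(11 - 10\right) \left(- \frac{13}{6}\right) = 1 \left(- \frac{13}{6}\right) = - \frac{13}{6}$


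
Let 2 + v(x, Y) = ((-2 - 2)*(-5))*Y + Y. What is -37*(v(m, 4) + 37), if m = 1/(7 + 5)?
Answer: -4403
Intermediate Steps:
m = 1/12 ≈ 0.083333
v(x, Y) = -2 + 21*Y (v(x, Y) = -2 + (((-2 - 2)*(-5))*Y + Y) = -2 + ((-4*(-5))*Y + Y) = -2 + (20*Y + Y) = -2 + 21*Y)
-37*(v(m, 4) + 37) = -37*((-2 + 21*4) + 37) = -37*((-2 + 84) + 37) = -37*(82 + 37) = -37*119 = -4403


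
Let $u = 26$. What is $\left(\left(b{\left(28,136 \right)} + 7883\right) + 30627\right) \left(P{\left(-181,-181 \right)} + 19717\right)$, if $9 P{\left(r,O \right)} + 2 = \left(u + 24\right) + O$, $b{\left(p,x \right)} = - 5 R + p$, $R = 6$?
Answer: $\frac{2276079520}{3} \approx 7.5869 \cdot 10^{8}$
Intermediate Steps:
$b{\left(p,x \right)} = -30 + p$ ($b{\left(p,x \right)} = \left(-5\right) 6 + p = -30 + p$)
$P{\left(r,O \right)} = \frac{16}{3} + \frac{O}{9}$ ($P{\left(r,O \right)} = - \frac{2}{9} + \frac{\left(26 + 24\right) + O}{9} = - \frac{2}{9} + \frac{50 + O}{9} = - \frac{2}{9} + \left(\frac{50}{9} + \frac{O}{9}\right) = \frac{16}{3} + \frac{O}{9}$)
$\left(\left(b{\left(28,136 \right)} + 7883\right) + 30627\right) \left(P{\left(-181,-181 \right)} + 19717\right) = \left(\left(\left(-30 + 28\right) + 7883\right) + 30627\right) \left(\left(\frac{16}{3} + \frac{1}{9} \left(-181\right)\right) + 19717\right) = \left(\left(-2 + 7883\right) + 30627\right) \left(\left(\frac{16}{3} - \frac{181}{9}\right) + 19717\right) = \left(7881 + 30627\right) \left(- \frac{133}{9} + 19717\right) = 38508 \cdot \frac{177320}{9} = \frac{2276079520}{3}$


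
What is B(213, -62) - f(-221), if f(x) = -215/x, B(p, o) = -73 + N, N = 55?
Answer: -4193/221 ≈ -18.973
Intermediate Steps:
B(p, o) = -18 (B(p, o) = -73 + 55 = -18)
B(213, -62) - f(-221) = -18 - (-215)/(-221) = -18 - (-215)*(-1)/221 = -18 - 1*215/221 = -18 - 215/221 = -4193/221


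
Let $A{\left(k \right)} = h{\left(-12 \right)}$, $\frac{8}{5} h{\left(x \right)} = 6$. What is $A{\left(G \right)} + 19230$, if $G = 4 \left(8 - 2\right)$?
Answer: $\frac{76935}{4} \approx 19234.0$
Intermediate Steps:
$G = 24$ ($G = 4 \cdot 6 = 24$)
$h{\left(x \right)} = \frac{15}{4}$ ($h{\left(x \right)} = \frac{5}{8} \cdot 6 = \frac{15}{4}$)
$A{\left(k \right)} = \frac{15}{4}$
$A{\left(G \right)} + 19230 = \frac{15}{4} + 19230 = \frac{76935}{4}$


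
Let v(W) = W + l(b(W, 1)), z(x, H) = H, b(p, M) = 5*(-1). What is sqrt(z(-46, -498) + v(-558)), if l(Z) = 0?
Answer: 4*I*sqrt(66) ≈ 32.496*I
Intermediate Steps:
b(p, M) = -5
v(W) = W (v(W) = W + 0 = W)
sqrt(z(-46, -498) + v(-558)) = sqrt(-498 - 558) = sqrt(-1056) = 4*I*sqrt(66)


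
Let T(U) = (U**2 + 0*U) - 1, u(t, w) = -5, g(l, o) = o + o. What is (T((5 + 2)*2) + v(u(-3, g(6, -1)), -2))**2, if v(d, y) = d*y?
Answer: 42025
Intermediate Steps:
g(l, o) = 2*o
T(U) = -1 + U**2 (T(U) = (U**2 + 0) - 1 = U**2 - 1 = -1 + U**2)
(T((5 + 2)*2) + v(u(-3, g(6, -1)), -2))**2 = ((-1 + ((5 + 2)*2)**2) - 5*(-2))**2 = ((-1 + (7*2)**2) + 10)**2 = ((-1 + 14**2) + 10)**2 = ((-1 + 196) + 10)**2 = (195 + 10)**2 = 205**2 = 42025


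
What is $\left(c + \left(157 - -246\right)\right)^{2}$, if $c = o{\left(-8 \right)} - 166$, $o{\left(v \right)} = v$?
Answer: $52441$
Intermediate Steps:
$c = -174$ ($c = -8 - 166 = -174$)
$\left(c + \left(157 - -246\right)\right)^{2} = \left(-174 + \left(157 - -246\right)\right)^{2} = \left(-174 + \left(157 + 246\right)\right)^{2} = \left(-174 + 403\right)^{2} = 229^{2} = 52441$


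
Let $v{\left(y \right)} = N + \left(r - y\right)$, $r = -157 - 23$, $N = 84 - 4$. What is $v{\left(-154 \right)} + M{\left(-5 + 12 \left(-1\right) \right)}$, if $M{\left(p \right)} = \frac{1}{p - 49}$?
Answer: $\frac{3563}{66} \approx 53.985$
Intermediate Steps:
$N = 80$
$r = -180$ ($r = -157 - 23 = -180$)
$v{\left(y \right)} = -100 - y$ ($v{\left(y \right)} = 80 - \left(180 + y\right) = -100 - y$)
$M{\left(p \right)} = \frac{1}{-49 + p}$
$v{\left(-154 \right)} + M{\left(-5 + 12 \left(-1\right) \right)} = \left(-100 - -154\right) + \frac{1}{-49 + \left(-5 + 12 \left(-1\right)\right)} = \left(-100 + 154\right) + \frac{1}{-49 - 17} = 54 + \frac{1}{-49 - 17} = 54 + \frac{1}{-66} = 54 - \frac{1}{66} = \frac{3563}{66}$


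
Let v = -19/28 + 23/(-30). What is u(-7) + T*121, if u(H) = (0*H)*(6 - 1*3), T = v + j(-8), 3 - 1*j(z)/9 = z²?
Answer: -27973627/420 ≈ -66604.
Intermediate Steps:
j(z) = 27 - 9*z²
v = -607/420 (v = -19*1/28 + 23*(-1/30) = -19/28 - 23/30 = -607/420 ≈ -1.4452)
T = -231187/420 (T = -607/420 + (27 - 9*(-8)²) = -607/420 + (27 - 9*64) = -607/420 + (27 - 576) = -607/420 - 549 = -231187/420 ≈ -550.45)
u(H) = 0 (u(H) = 0*(6 - 3) = 0*3 = 0)
u(-7) + T*121 = 0 - 231187/420*121 = 0 - 27973627/420 = -27973627/420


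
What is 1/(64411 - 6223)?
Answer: 1/58188 ≈ 1.7186e-5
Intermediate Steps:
1/(64411 - 6223) = 1/58188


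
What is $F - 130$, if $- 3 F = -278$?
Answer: $- \frac{112}{3} \approx -37.333$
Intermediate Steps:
$F = \frac{278}{3}$ ($F = \left(- \frac{1}{3}\right) \left(-278\right) = \frac{278}{3} \approx 92.667$)
$F - 130 = \frac{278}{3} - 130 = - \frac{112}{3}$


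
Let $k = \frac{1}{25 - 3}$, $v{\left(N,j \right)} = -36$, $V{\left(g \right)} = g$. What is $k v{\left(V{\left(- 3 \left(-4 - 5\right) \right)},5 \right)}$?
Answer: $- \frac{18}{11} \approx -1.6364$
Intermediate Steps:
$k = \frac{1}{22} \approx 0.045455$
$k v{\left(V{\left(- 3 \left(-4 - 5\right) \right)},5 \right)} = \frac{1}{22} \left(-36\right) = - \frac{18}{11}$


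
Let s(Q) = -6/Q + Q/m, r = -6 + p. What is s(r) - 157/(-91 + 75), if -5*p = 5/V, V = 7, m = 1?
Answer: 22377/4816 ≈ 4.6464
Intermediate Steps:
p = -⅐ (p = -1/7 = -⅕*5/7 = -⅐ ≈ -0.14286)
r = -43/7 (r = -6 - ⅐ = -43/7 ≈ -6.1429)
s(Q) = Q - 6/Q (s(Q) = -6/Q + Q/1 = -6/Q + Q*1 = -6/Q + Q = Q - 6/Q)
s(r) - 157/(-91 + 75) = (-43/7 - 6/(-43/7)) - 157/(-91 + 75) = (-43/7 - 6*(-7/43)) - 157/(-16) = (-43/7 + 42/43) - 157*(-1/16) = -1555/301 + 157/16 = 22377/4816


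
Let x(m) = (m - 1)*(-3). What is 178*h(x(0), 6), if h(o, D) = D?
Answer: 1068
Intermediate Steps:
x(m) = 3 - 3*m (x(m) = (-1 + m)*(-3) = 3 - 3*m)
178*h(x(0), 6) = 178*6 = 1068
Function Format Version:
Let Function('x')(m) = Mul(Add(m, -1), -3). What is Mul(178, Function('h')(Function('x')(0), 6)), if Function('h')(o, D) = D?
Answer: 1068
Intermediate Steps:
Function('x')(m) = Add(3, Mul(-3, m)) (Function('x')(m) = Mul(Add(-1, m), -3) = Add(3, Mul(-3, m)))
Mul(178, Function('h')(Function('x')(0), 6)) = Mul(178, 6) = 1068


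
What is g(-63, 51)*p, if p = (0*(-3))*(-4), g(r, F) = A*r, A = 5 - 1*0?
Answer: 0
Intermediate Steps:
A = 5 (A = 5 + 0 = 5)
g(r, F) = 5*r
p = 0 (p = 0*(-4) = 0)
g(-63, 51)*p = (5*(-63))*0 = -315*0 = 0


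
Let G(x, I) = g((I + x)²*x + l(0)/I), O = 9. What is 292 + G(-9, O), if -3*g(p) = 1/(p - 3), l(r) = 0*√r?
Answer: 2629/9 ≈ 292.11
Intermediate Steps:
l(r) = 0
g(p) = -1/(3*(-3 + p)) (g(p) = -1/(3*(p - 3)) = -1/(3*(-3 + p)))
G(x, I) = -1/(-9 + 3*x*(I + x)²) (G(x, I) = -1/(-9 + 3*((I + x)²*x + 0/I)) = -1/(-9 + 3*(x*(I + x)² + 0)) = -1/(-9 + 3*(x*(I + x)²)) = -1/(-9 + 3*x*(I + x)²))
292 + G(-9, O) = 292 - 1/(-9 + 3*(-9)*(9 - 9)²) = 292 - 1/(-9 + 3*(-9)*0²) = 292 - 1/(-9 + 3*(-9)*0) = 292 - 1/(-9 + 0) = 292 - 1/(-9) = 292 - 1*(-⅑) = 292 + ⅑ = 2629/9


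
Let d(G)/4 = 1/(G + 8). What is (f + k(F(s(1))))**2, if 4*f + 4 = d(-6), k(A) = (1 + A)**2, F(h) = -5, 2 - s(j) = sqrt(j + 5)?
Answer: 961/4 ≈ 240.25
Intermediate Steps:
s(j) = 2 - sqrt(5 + j) (s(j) = 2 - sqrt(j + 5) = 2 - sqrt(5 + j))
d(G) = 4/(8 + G) (d(G) = 4/(G + 8) = 4/(8 + G))
f = -1/2 (f = -1 + (4/(8 - 6))/4 = -1 + (4/2)/4 = -1 + (4*(1/2))/4 = -1 + (1/4)*2 = -1 + 1/2 = -1/2 ≈ -0.50000)
(f + k(F(s(1))))**2 = (-1/2 + (1 - 5)**2)**2 = (-1/2 + (-4)**2)**2 = (-1/2 + 16)**2 = (31/2)**2 = 961/4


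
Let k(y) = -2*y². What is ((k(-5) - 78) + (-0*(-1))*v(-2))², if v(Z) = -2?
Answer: 16384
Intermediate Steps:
((k(-5) - 78) + (-0*(-1))*v(-2))² = ((-2*(-5)² - 78) - 0*(-1)*(-2))² = ((-2*25 - 78) - 5*0*(-2))² = ((-50 - 78) + 0*(-2))² = (-128 + 0)² = (-128)² = 16384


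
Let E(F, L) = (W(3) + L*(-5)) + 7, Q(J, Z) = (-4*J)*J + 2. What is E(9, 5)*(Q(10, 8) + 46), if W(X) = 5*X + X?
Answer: 0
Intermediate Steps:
W(X) = 6*X
Q(J, Z) = 2 - 4*J² (Q(J, Z) = -4*J² + 2 = 2 - 4*J²)
E(F, L) = 25 - 5*L (E(F, L) = (6*3 + L*(-5)) + 7 = (18 - 5*L) + 7 = 25 - 5*L)
E(9, 5)*(Q(10, 8) + 46) = (25 - 5*5)*((2 - 4*10²) + 46) = (25 - 25)*((2 - 4*100) + 46) = 0*((2 - 400) + 46) = 0*(-398 + 46) = 0*(-352) = 0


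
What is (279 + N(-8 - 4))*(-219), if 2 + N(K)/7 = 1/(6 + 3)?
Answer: -174616/3 ≈ -58205.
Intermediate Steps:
N(K) = -119/9 (N(K) = -14 + 7/(6 + 3) = -14 + 7/9 = -119/9)
(279 + N(-8 - 4))*(-219) = (279 - 119/9)*(-219) = (2392/9)*(-219) = -174616/3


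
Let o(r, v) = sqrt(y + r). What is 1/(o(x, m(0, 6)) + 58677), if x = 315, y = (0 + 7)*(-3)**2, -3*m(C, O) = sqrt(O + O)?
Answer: 19559/1147663317 - sqrt(42)/1147663317 ≈ 1.7037e-5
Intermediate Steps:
m(C, O) = -sqrt(2)*sqrt(O)/3 (m(C, O) = -sqrt(O + O)/3 = -sqrt(2)*sqrt(O)/3)
y = 63 (y = 7*9 = 63)
o(r, v) = sqrt(63 + r)
1/(o(x, m(0, 6)) + 58677) = 1/(sqrt(63 + 315) + 58677) = 1/(sqrt(378) + 58677) = 1/(3*sqrt(42) + 58677) = 1/(58677 + 3*sqrt(42))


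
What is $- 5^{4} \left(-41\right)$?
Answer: $25625$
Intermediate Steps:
$- 5^{4} \left(-41\right) = - 625 \left(-41\right) = \left(-1\right) \left(-25625\right) = 25625$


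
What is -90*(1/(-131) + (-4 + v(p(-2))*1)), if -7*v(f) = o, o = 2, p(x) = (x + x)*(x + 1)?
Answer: 354330/917 ≈ 386.40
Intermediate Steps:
p(x) = 2*x*(1 + x) (p(x) = (2*x)*(1 + x) = 2*x*(1 + x))
v(f) = -2/7 (v(f) = -1/7*2 = -2/7)
-90*(1/(-131) + (-4 + v(p(-2))*1)) = -90*(1/(-131) + (-4 - 2/7*1)) = -90*(-1/131 + (-4 - 2/7)) = -90*(-1/131 - 30/7) = -90*(-3937/917) = 354330/917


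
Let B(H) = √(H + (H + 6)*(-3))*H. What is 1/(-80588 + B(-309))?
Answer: -20147/1609284286 + 1545*√6/3218568572 ≈ -1.1343e-5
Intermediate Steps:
B(H) = H*√(-18 - 2*H) (B(H) = √(H + (6 + H)*(-3))*H = √(H + (-18 - 3*H))*H = √(-18 - 2*H)*H = H*√(-18 - 2*H))
1/(-80588 + B(-309)) = 1/(-80588 - 309*√(-18 - 2*(-309))) = 1/(-80588 - 309*√(-18 + 618)) = 1/(-80588 - 3090*√6)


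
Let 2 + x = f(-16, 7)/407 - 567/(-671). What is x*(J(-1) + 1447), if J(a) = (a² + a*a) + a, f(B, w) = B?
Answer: -42934648/24827 ≈ -1729.4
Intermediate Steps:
J(a) = a + 2*a² (J(a) = (a² + a²) + a = 2*a² + a = a + 2*a²)
x = -29651/24827 (x = -2 + (-16/407 - 567/(-671)) = -2 + (-16*1/407 - 567*(-1/671)) = -2 + (-16/407 + 567/671) = -2 + 20003/24827 = -29651/24827 ≈ -1.1943)
x*(J(-1) + 1447) = -29651*(-(1 + 2*(-1)) + 1447)/24827 = -29651*(-(1 - 2) + 1447)/24827 = -29651*(-1*(-1) + 1447)/24827 = -29651*(1 + 1447)/24827 = -29651/24827*1448 = -42934648/24827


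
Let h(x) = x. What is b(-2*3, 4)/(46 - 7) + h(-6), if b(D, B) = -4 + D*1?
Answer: -244/39 ≈ -6.2564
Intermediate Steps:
b(D, B) = -4 + D
b(-2*3, 4)/(46 - 7) + h(-6) = (-4 - 2*3)/(46 - 7) - 6 = (-4 - 6)/39 - 6 = -10*1/39 - 6 = -10/39 - 6 = -244/39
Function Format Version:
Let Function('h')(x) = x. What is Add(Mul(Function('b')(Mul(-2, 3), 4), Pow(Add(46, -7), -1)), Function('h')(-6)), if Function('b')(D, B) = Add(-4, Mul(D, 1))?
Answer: Rational(-244, 39) ≈ -6.2564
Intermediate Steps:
Function('b')(D, B) = Add(-4, D)
Add(Mul(Function('b')(Mul(-2, 3), 4), Pow(Add(46, -7), -1)), Function('h')(-6)) = Add(Mul(Add(-4, Mul(-2, 3)), Pow(Add(46, -7), -1)), -6) = Add(Mul(Add(-4, -6), Pow(39, -1)), -6) = Add(Mul(-10, Rational(1, 39)), -6) = Add(Rational(-10, 39), -6) = Rational(-244, 39)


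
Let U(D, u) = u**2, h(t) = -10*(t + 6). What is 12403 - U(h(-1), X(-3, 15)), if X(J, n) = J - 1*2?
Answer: 12378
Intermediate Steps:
h(t) = -60 - 10*t (h(t) = -10*(6 + t) = -60 - 10*t)
X(J, n) = -2 + J (X(J, n) = J - 2 = -2 + J)
12403 - U(h(-1), X(-3, 15)) = 12403 - (-2 - 3)**2 = 12403 - 1*(-5)**2 = 12403 - 1*25 = 12403 - 25 = 12378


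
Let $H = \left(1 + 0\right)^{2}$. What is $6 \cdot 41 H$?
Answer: $246$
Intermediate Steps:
$H = 1$ ($H = 1^{2} = 1$)
$6 \cdot 41 H = 6 \cdot 41 \cdot 1 = 246 \cdot 1 = 246$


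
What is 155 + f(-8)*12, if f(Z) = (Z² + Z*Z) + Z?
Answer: 1595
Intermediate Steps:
f(Z) = Z + 2*Z² (f(Z) = (Z² + Z²) + Z = 2*Z² + Z = Z + 2*Z²)
155 + f(-8)*12 = 155 - 8*(1 + 2*(-8))*12 = 155 - 8*(1 - 16)*12 = 155 - 8*(-15)*12 = 155 + 120*12 = 155 + 1440 = 1595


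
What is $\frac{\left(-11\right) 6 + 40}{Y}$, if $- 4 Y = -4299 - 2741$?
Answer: $- \frac{13}{880} \approx -0.014773$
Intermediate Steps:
$Y = 1760$ ($Y = - \frac{-4299 - 2741}{4} = \left(- \frac{1}{4}\right) \left(-7040\right) = 1760$)
$\frac{\left(-11\right) 6 + 40}{Y} = \frac{\left(-11\right) 6 + 40}{1760} = \left(-66 + 40\right) \frac{1}{1760} = \left(-26\right) \frac{1}{1760} = - \frac{13}{880}$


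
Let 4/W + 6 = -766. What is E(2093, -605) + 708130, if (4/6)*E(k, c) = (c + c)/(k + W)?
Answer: 286047346945/403948 ≈ 7.0813e+5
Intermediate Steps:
W = -1/193 (W = 4/(-6 - 766) = 4/(-772) = 4*(-1/772) = -1/193 ≈ -0.0051813)
E(k, c) = 3*c/(-1/193 + k) (E(k, c) = 3*((c + c)/(k - 1/193))/2 = 3*((2*c)/(-1/193 + k))/2 = 3*(2*c/(-1/193 + k))/2 = 3*c/(-1/193 + k))
E(2093, -605) + 708130 = 579*(-605)/(-1 + 193*2093) + 708130 = 579*(-605)/(-1 + 403949) + 708130 = 579*(-605)/403948 + 708130 = 579*(-605)*(1/403948) + 708130 = -350295/403948 + 708130 = 286047346945/403948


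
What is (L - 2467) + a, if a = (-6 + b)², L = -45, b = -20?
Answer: -1836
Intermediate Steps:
a = 676 (a = (-6 - 20)² = (-26)² = 676)
(L - 2467) + a = (-45 - 2467) + 676 = -2512 + 676 = -1836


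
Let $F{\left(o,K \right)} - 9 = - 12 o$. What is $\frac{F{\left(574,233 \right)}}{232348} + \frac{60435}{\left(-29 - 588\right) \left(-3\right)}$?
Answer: $\frac{4676406117}{143358716} \approx 32.62$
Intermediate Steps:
$F{\left(o,K \right)} = 9 - 12 o$
$\frac{F{\left(574,233 \right)}}{232348} + \frac{60435}{\left(-29 - 588\right) \left(-3\right)} = \frac{9 - 6888}{232348} + \frac{60435}{\left(-29 - 588\right) \left(-3\right)} = \left(9 - 6888\right) \frac{1}{232348} + \frac{60435}{\left(-29 - 588\right) \left(-3\right)} = \left(-6879\right) \frac{1}{232348} + \frac{60435}{\left(-617\right) \left(-3\right)} = - \frac{6879}{232348} + \frac{60435}{1851} = - \frac{6879}{232348} + 60435 \cdot \frac{1}{1851} = - \frac{6879}{232348} + \frac{20145}{617} = \frac{4676406117}{143358716}$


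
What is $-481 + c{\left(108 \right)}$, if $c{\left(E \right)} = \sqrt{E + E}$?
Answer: $-481 + 6 \sqrt{6} \approx -466.3$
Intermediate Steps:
$c{\left(E \right)} = \sqrt{2} \sqrt{E}$ ($c{\left(E \right)} = \sqrt{2 E} = \sqrt{2} \sqrt{E}$)
$-481 + c{\left(108 \right)} = -481 + \sqrt{2} \sqrt{108} = -481 + \sqrt{2} \cdot 6 \sqrt{3} = -481 + 6 \sqrt{6}$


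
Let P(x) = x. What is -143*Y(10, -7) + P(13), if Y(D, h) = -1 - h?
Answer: -845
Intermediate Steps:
-143*Y(10, -7) + P(13) = -143*(-1 - 1*(-7)) + 13 = -143*(-1 + 7) + 13 = -143*6 + 13 = -858 + 13 = -845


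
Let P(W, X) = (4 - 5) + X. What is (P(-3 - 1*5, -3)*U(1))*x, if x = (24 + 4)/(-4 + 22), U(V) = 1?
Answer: -56/9 ≈ -6.2222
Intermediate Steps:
x = 14/9 (x = 28/18 = 28*(1/18) = 14/9 ≈ 1.5556)
P(W, X) = -1 + X
(P(-3 - 1*5, -3)*U(1))*x = ((-1 - 3)*1)*(14/9) = -4*1*(14/9) = -4*14/9 = -56/9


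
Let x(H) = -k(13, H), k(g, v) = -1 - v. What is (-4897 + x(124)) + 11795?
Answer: 7023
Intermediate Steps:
x(H) = 1 + H (x(H) = -(-1 - H) = 1 + H)
(-4897 + x(124)) + 11795 = (-4897 + (1 + 124)) + 11795 = (-4897 + 125) + 11795 = -4772 + 11795 = 7023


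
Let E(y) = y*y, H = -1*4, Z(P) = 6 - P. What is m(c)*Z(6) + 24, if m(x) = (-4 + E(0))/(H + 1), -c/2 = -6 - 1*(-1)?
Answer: 24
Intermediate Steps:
c = 10 (c = -2*(-6 - 1*(-1)) = -2*(-6 + 1) = -2*(-5) = 10)
H = -4
E(y) = y**2
m(x) = 4/3 (m(x) = (-4 + 0**2)/(-4 + 1) = (-4 + 0)/(-3) = -4*(-1/3) = 4/3)
m(c)*Z(6) + 24 = 4*(6 - 1*6)/3 + 24 = 4*(6 - 6)/3 + 24 = (4/3)*0 + 24 = 0 + 24 = 24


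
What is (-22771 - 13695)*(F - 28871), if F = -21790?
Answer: 1847404026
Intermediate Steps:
(-22771 - 13695)*(F - 28871) = (-22771 - 13695)*(-21790 - 28871) = -36466*(-50661) = 1847404026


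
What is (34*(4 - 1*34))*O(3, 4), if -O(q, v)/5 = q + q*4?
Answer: 76500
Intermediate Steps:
O(q, v) = -25*q (O(q, v) = -5*(q + q*4) = -5*(q + 4*q) = -25*q)
(34*(4 - 1*34))*O(3, 4) = (34*(4 - 1*34))*(-25*3) = (34*(4 - 34))*(-75) = (34*(-30))*(-75) = -1020*(-75) = 76500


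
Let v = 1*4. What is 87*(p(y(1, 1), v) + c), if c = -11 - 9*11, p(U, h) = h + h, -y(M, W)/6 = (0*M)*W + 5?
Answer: -8874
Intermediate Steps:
y(M, W) = -30 (y(M, W) = -6*((0*M)*W + 5) = -6*(0*W + 5) = -6*(0 + 5) = -6*5 = -30)
v = 4
p(U, h) = 2*h
c = -110 (c = -11 - 99 = -110)
87*(p(y(1, 1), v) + c) = 87*(2*4 - 110) = 87*(8 - 110) = 87*(-102) = -8874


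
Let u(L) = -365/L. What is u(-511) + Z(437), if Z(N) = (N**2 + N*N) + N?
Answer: 2676630/7 ≈ 3.8238e+5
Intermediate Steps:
Z(N) = N + 2*N**2 (Z(N) = (N**2 + N**2) + N = 2*N**2 + N = N + 2*N**2)
u(-511) + Z(437) = -365/(-511) + 437*(1 + 2*437) = -365*(-1/511) + 437*(1 + 874) = 5/7 + 437*875 = 5/7 + 382375 = 2676630/7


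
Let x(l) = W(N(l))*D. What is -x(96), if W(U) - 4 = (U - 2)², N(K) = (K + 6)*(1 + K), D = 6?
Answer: -587110008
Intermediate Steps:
N(K) = (1 + K)*(6 + K) (N(K) = (6 + K)*(1 + K) = (1 + K)*(6 + K))
W(U) = 4 + (-2 + U)² (W(U) = 4 + (U - 2)² = 4 + (-2 + U)²)
x(l) = 24 + 6*(4 + l² + 7*l)² (x(l) = (4 + (-2 + (6 + l² + 7*l))²)*6 = (4 + (4 + l² + 7*l)²)*6 = 24 + 6*(4 + l² + 7*l)²)
-x(96) = -(24 + 6*(4 + 96² + 7*96)²) = -(24 + 6*(4 + 9216 + 672)²) = -(24 + 6*9892²) = -(24 + 6*97851664) = -(24 + 587109984) = -1*587110008 = -587110008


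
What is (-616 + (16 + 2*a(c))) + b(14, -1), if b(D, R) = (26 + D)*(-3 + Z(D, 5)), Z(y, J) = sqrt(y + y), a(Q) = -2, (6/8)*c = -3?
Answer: -724 + 80*sqrt(7) ≈ -512.34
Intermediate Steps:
c = -4 (c = (4/3)*(-3) = -4)
Z(y, J) = sqrt(2)*sqrt(y) (Z(y, J) = sqrt(2*y) = sqrt(2)*sqrt(y))
b(D, R) = (-3 + sqrt(2)*sqrt(D))*(26 + D) (b(D, R) = (26 + D)*(-3 + sqrt(2)*sqrt(D)) = (-3 + sqrt(2)*sqrt(D))*(26 + D))
(-616 + (16 + 2*a(c))) + b(14, -1) = (-616 + (16 + 2*(-2))) + (-78 - 3*14 + sqrt(2)*14**(3/2) + 26*sqrt(2)*sqrt(14)) = (-616 + (16 - 4)) + (-78 - 42 + sqrt(2)*(14*sqrt(14)) + 52*sqrt(7)) = (-616 + 12) + (-78 - 42 + 28*sqrt(7) + 52*sqrt(7)) = -604 + (-120 + 80*sqrt(7)) = -724 + 80*sqrt(7)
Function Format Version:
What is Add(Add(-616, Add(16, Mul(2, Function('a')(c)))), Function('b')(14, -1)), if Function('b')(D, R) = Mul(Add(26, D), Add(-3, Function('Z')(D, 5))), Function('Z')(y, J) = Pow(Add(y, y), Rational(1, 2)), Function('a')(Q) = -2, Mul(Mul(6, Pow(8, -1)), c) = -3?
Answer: Add(-724, Mul(80, Pow(7, Rational(1, 2)))) ≈ -512.34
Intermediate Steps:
c = -4 (c = Mul(Rational(4, 3), -3) = -4)
Function('Z')(y, J) = Mul(Pow(2, Rational(1, 2)), Pow(y, Rational(1, 2))) (Function('Z')(y, J) = Pow(Mul(2, y), Rational(1, 2)) = Mul(Pow(2, Rational(1, 2)), Pow(y, Rational(1, 2))))
Function('b')(D, R) = Mul(Add(-3, Mul(Pow(2, Rational(1, 2)), Pow(D, Rational(1, 2)))), Add(26, D)) (Function('b')(D, R) = Mul(Add(26, D), Add(-3, Mul(Pow(2, Rational(1, 2)), Pow(D, Rational(1, 2))))) = Mul(Add(-3, Mul(Pow(2, Rational(1, 2)), Pow(D, Rational(1, 2)))), Add(26, D)))
Add(Add(-616, Add(16, Mul(2, Function('a')(c)))), Function('b')(14, -1)) = Add(Add(-616, Add(16, Mul(2, -2))), Add(-78, Mul(-3, 14), Mul(Pow(2, Rational(1, 2)), Pow(14, Rational(3, 2))), Mul(26, Pow(2, Rational(1, 2)), Pow(14, Rational(1, 2))))) = Add(Add(-616, Add(16, -4)), Add(-78, -42, Mul(Pow(2, Rational(1, 2)), Mul(14, Pow(14, Rational(1, 2)))), Mul(52, Pow(7, Rational(1, 2))))) = Add(Add(-616, 12), Add(-78, -42, Mul(28, Pow(7, Rational(1, 2))), Mul(52, Pow(7, Rational(1, 2))))) = Add(-604, Add(-120, Mul(80, Pow(7, Rational(1, 2))))) = Add(-724, Mul(80, Pow(7, Rational(1, 2))))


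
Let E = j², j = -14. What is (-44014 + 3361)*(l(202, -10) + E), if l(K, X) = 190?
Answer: -15692058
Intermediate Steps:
E = 196 (E = (-14)² = 196)
(-44014 + 3361)*(l(202, -10) + E) = (-44014 + 3361)*(190 + 196) = -40653*386 = -15692058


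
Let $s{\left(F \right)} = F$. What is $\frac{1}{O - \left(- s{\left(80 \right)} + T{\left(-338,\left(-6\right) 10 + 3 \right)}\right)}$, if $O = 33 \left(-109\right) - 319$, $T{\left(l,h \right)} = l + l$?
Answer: $- \frac{1}{3160} \approx -0.00031646$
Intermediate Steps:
$T{\left(l,h \right)} = 2 l$
$O = -3916$ ($O = -3597 - 319 = -3916$)
$\frac{1}{O - \left(- s{\left(80 \right)} + T{\left(-338,\left(-6\right) 10 + 3 \right)}\right)} = \frac{1}{-3916 - \left(-80 + 2 \left(-338\right)\right)} = \frac{1}{-3916 + \left(80 - -676\right)} = \frac{1}{-3916 + \left(80 + 676\right)} = \frac{1}{-3916 + 756} = \frac{1}{-3160} = - \frac{1}{3160}$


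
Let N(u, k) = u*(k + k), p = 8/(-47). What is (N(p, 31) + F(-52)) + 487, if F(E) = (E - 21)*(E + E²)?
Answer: -9076619/47 ≈ -1.9312e+5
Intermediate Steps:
p = -8/47 (p = 8*(-1/47) = -8/47 ≈ -0.17021)
N(u, k) = 2*k*u (N(u, k) = u*(2*k) = 2*k*u)
F(E) = (-21 + E)*(E + E²)
(N(p, 31) + F(-52)) + 487 = (2*31*(-8/47) - 52*(-21 + (-52)² - 20*(-52))) + 487 = (-496/47 - 52*(-21 + 2704 + 1040)) + 487 = (-496/47 - 52*3723) + 487 = (-496/47 - 193596) + 487 = -9099508/47 + 487 = -9076619/47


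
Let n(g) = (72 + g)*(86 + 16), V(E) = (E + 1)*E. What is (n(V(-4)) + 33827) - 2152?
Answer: 40243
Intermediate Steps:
V(E) = E*(1 + E) (V(E) = (1 + E)*E = E*(1 + E))
n(g) = 7344 + 102*g (n(g) = (72 + g)*102 = 7344 + 102*g)
(n(V(-4)) + 33827) - 2152 = ((7344 + 102*(-4*(1 - 4))) + 33827) - 2152 = ((7344 + 102*(-4*(-3))) + 33827) - 2152 = ((7344 + 102*12) + 33827) - 2152 = ((7344 + 1224) + 33827) - 2152 = (8568 + 33827) - 2152 = 42395 - 2152 = 40243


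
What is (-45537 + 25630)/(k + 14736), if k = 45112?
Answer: -19907/59848 ≈ -0.33263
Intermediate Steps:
(-45537 + 25630)/(k + 14736) = (-45537 + 25630)/(45112 + 14736) = -19907/59848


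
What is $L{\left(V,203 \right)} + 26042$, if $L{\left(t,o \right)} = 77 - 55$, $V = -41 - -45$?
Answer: $26064$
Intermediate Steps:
$V = 4$ ($V = -41 + 45 = 4$)
$L{\left(t,o \right)} = 22$ ($L{\left(t,o \right)} = 77 - 55 = 22$)
$L{\left(V,203 \right)} + 26042 = 22 + 26042 = 26064$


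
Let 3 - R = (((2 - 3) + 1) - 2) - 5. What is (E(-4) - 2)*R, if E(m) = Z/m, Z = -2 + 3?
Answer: -45/2 ≈ -22.500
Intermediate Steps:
Z = 1
R = 10 (R = 3 - ((((2 - 3) + 1) - 2) - 5) = 3 - (((-1 + 1) - 2) - 5) = 3 - ((0 - 2) - 5) = 3 - (-2 - 5) = 3 - 1*(-7) = 3 + 7 = 10)
E(m) = 1/m
(E(-4) - 2)*R = (1/(-4) - 2)*10 = (-1/4 - 2)*10 = -9/4*10 = -45/2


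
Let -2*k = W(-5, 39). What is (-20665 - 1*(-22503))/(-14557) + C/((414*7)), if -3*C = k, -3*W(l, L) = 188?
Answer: -24653537/189837837 ≈ -0.12987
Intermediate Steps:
W(l, L) = -188/3 (W(l, L) = -⅓*188 = -188/3)
k = 94/3 (k = -½*(-188/3) = 94/3 ≈ 31.333)
C = -94/9 (C = -⅓*94/3 = -94/9 ≈ -10.444)
(-20665 - 1*(-22503))/(-14557) + C/((414*7)) = (-20665 - 1*(-22503))/(-14557) - 94/(9*(414*7)) = (-20665 + 22503)*(-1/14557) - 94/9/2898 = 1838*(-1/14557) - 94/9*1/2898 = -1838/14557 - 47/13041 = -24653537/189837837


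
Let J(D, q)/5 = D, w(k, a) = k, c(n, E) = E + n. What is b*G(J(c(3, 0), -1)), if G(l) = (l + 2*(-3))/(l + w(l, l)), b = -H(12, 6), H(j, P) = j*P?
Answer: -108/5 ≈ -21.600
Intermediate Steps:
H(j, P) = P*j
J(D, q) = 5*D
b = -72 (b = -6*12 = -1*72 = -72)
G(l) = (-6 + l)/(2*l) (G(l) = (l + 2*(-3))/(l + l) = (l - 6)/((2*l)) = (-6 + l)*(1/(2*l)) = (-6 + l)/(2*l))
b*G(J(c(3, 0), -1)) = -36*(-6 + 5*(0 + 3))/(5*(0 + 3)) = -36*(-6 + 5*3)/(5*3) = -36*(-6 + 15)/15 = -36*9/15 = -72*3/10 = -108/5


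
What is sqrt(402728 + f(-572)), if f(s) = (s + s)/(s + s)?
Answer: sqrt(402729) ≈ 634.61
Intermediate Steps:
f(s) = 1 (f(s) = (2*s)/((2*s)) = (2*s)*(1/(2*s)) = 1)
sqrt(402728 + f(-572)) = sqrt(402728 + 1) = sqrt(402729)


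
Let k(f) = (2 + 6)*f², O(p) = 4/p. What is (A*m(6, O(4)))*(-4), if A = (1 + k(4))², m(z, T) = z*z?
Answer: -2396304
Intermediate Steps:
k(f) = 8*f²
m(z, T) = z²
A = 16641 (A = (1 + 8*4²)² = (1 + 8*16)² = (1 + 128)² = 129² = 16641)
(A*m(6, O(4)))*(-4) = (16641*6²)*(-4) = (16641*36)*(-4) = 599076*(-4) = -2396304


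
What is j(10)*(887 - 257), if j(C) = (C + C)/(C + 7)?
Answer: 12600/17 ≈ 741.18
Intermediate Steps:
j(C) = 2*C/(7 + C) (j(C) = (2*C)/(7 + C) = 2*C/(7 + C))
j(10)*(887 - 257) = (2*10/(7 + 10))*(887 - 257) = (2*10/17)*630 = (2*10*(1/17))*630 = (20/17)*630 = 12600/17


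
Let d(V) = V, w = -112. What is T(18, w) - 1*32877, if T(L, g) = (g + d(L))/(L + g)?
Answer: -32876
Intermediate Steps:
T(L, g) = 1 (T(L, g) = (g + L)/(L + g) = (L + g)/(L + g) = 1)
T(18, w) - 1*32877 = 1 - 1*32877 = 1 - 32877 = -32876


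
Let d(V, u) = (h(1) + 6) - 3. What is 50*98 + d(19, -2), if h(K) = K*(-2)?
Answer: 4901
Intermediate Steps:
h(K) = -2*K
d(V, u) = 1 (d(V, u) = (-2*1 + 6) - 3 = (-2 + 6) - 3 = 4 - 3 = 1)
50*98 + d(19, -2) = 50*98 + 1 = 4900 + 1 = 4901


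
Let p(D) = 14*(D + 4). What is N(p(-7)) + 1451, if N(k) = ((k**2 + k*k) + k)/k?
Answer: 1368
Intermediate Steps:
p(D) = 56 + 14*D (p(D) = 14*(4 + D) = 56 + 14*D)
N(k) = (k + 2*k**2)/k (N(k) = ((k**2 + k**2) + k)/k = (2*k**2 + k)/k = (k + 2*k**2)/k)
N(p(-7)) + 1451 = (1 + 2*(56 + 14*(-7))) + 1451 = (1 + 2*(56 - 98)) + 1451 = (1 + 2*(-42)) + 1451 = (1 - 84) + 1451 = -83 + 1451 = 1368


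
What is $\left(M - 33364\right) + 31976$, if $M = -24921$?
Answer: $-26309$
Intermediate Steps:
$\left(M - 33364\right) + 31976 = \left(-24921 - 33364\right) + 31976 = -58285 + 31976 = -26309$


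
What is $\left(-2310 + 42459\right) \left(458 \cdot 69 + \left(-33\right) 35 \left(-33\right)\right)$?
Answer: $2799067833$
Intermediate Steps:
$\left(-2310 + 42459\right) \left(458 \cdot 69 + \left(-33\right) 35 \left(-33\right)\right) = 40149 \left(31602 - -38115\right) = 40149 \left(31602 + 38115\right) = 40149 \cdot 69717 = 2799067833$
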